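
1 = 1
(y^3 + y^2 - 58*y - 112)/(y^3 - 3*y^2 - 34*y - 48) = (y + 7)/(y + 3)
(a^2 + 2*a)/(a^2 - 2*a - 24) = a*(a + 2)/(a^2 - 2*a - 24)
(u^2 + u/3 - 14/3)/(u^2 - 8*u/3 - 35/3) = (u - 2)/(u - 5)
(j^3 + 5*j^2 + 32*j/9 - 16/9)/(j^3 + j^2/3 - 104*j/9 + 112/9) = (9*j^2 + 9*j - 4)/(9*j^2 - 33*j + 28)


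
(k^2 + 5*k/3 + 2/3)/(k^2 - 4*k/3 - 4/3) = (k + 1)/(k - 2)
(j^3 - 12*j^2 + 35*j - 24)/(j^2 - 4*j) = (j^3 - 12*j^2 + 35*j - 24)/(j*(j - 4))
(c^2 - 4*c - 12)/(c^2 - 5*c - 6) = (c + 2)/(c + 1)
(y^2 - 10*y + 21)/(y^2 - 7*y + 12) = (y - 7)/(y - 4)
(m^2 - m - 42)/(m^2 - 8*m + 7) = (m + 6)/(m - 1)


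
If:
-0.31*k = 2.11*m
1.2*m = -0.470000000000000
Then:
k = 2.67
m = -0.39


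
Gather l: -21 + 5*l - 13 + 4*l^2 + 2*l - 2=4*l^2 + 7*l - 36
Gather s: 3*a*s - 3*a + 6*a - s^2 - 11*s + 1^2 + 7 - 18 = 3*a - s^2 + s*(3*a - 11) - 10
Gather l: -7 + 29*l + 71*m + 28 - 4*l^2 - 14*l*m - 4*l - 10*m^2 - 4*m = -4*l^2 + l*(25 - 14*m) - 10*m^2 + 67*m + 21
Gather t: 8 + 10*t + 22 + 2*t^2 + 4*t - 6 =2*t^2 + 14*t + 24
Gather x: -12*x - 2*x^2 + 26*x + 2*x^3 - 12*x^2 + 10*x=2*x^3 - 14*x^2 + 24*x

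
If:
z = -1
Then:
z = -1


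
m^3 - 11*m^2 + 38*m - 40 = (m - 5)*(m - 4)*(m - 2)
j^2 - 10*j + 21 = (j - 7)*(j - 3)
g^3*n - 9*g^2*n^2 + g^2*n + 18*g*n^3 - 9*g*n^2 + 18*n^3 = (g - 6*n)*(g - 3*n)*(g*n + n)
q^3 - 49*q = q*(q - 7)*(q + 7)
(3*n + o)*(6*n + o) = 18*n^2 + 9*n*o + o^2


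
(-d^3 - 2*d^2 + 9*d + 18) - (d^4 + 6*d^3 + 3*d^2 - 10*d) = -d^4 - 7*d^3 - 5*d^2 + 19*d + 18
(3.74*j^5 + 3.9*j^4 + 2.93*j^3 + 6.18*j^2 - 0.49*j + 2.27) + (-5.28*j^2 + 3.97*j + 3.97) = 3.74*j^5 + 3.9*j^4 + 2.93*j^3 + 0.899999999999999*j^2 + 3.48*j + 6.24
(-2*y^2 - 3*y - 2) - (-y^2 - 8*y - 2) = -y^2 + 5*y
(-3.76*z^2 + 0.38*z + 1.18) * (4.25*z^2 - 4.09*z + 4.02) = -15.98*z^4 + 16.9934*z^3 - 11.6544*z^2 - 3.2986*z + 4.7436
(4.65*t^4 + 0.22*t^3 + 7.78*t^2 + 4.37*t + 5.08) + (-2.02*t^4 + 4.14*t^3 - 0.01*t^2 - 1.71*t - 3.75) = 2.63*t^4 + 4.36*t^3 + 7.77*t^2 + 2.66*t + 1.33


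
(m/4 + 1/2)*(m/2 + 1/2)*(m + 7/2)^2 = m^4/8 + 5*m^3/4 + 141*m^2/32 + 203*m/32 + 49/16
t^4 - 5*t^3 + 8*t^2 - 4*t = t*(t - 2)^2*(t - 1)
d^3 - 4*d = d*(d - 2)*(d + 2)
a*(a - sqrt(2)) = a^2 - sqrt(2)*a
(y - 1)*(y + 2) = y^2 + y - 2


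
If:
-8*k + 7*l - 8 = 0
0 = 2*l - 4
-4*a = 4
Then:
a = -1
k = 3/4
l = 2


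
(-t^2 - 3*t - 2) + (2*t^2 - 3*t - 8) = t^2 - 6*t - 10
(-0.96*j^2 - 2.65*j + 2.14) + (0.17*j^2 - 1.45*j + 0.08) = -0.79*j^2 - 4.1*j + 2.22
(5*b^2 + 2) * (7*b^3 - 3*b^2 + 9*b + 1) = 35*b^5 - 15*b^4 + 59*b^3 - b^2 + 18*b + 2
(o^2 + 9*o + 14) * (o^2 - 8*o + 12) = o^4 + o^3 - 46*o^2 - 4*o + 168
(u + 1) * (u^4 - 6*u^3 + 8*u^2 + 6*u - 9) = u^5 - 5*u^4 + 2*u^3 + 14*u^2 - 3*u - 9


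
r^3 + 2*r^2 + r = r*(r + 1)^2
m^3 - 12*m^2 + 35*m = m*(m - 7)*(m - 5)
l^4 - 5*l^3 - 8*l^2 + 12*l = l*(l - 6)*(l - 1)*(l + 2)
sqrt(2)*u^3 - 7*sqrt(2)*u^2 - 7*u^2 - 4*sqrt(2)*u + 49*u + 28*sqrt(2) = (u - 7)*(u - 4*sqrt(2))*(sqrt(2)*u + 1)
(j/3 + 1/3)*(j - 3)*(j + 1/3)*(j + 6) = j^4/3 + 13*j^3/9 - 41*j^2/9 - 23*j/3 - 2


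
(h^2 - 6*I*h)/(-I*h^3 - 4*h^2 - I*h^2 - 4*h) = (-h + 6*I)/(I*h^2 + 4*h + I*h + 4)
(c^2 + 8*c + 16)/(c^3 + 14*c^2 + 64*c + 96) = 1/(c + 6)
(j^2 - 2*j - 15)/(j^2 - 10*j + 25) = (j + 3)/(j - 5)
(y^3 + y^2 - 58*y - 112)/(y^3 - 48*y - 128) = (y^2 + 9*y + 14)/(y^2 + 8*y + 16)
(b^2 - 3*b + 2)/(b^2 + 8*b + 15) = (b^2 - 3*b + 2)/(b^2 + 8*b + 15)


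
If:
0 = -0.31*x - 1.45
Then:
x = -4.68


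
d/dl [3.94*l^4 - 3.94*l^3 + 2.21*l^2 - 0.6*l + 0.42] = 15.76*l^3 - 11.82*l^2 + 4.42*l - 0.6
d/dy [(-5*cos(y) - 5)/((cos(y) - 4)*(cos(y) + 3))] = 5*(sin(y)^2 - 2*cos(y) - 12)*sin(y)/((cos(y) - 4)^2*(cos(y) + 3)^2)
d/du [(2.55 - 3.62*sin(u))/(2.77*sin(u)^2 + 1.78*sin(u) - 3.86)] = (10.0274*sin(u)^2 - 14.127*sin(u) + 9.4342)*cos(u)/(7.6729*sin(u)^4 + 9.8612*sin(u)^3 - 18.216*sin(u)^2 - 13.7416*sin(u) + 14.8996)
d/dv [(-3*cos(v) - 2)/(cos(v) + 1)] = sin(v)/(cos(v) + 1)^2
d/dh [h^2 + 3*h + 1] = 2*h + 3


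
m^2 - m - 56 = (m - 8)*(m + 7)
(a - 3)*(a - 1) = a^2 - 4*a + 3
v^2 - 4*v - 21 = (v - 7)*(v + 3)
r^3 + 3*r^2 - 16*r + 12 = (r - 2)*(r - 1)*(r + 6)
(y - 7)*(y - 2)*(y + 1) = y^3 - 8*y^2 + 5*y + 14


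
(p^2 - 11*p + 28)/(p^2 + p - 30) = (p^2 - 11*p + 28)/(p^2 + p - 30)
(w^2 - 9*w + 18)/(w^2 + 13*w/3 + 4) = 3*(w^2 - 9*w + 18)/(3*w^2 + 13*w + 12)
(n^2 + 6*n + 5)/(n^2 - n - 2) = (n + 5)/(n - 2)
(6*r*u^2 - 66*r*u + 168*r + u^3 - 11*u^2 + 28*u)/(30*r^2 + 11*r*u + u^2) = (u^2 - 11*u + 28)/(5*r + u)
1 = 1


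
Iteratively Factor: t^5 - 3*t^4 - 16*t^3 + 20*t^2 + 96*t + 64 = (t - 4)*(t^4 + t^3 - 12*t^2 - 28*t - 16) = (t - 4)*(t + 2)*(t^3 - t^2 - 10*t - 8) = (t - 4)*(t + 2)^2*(t^2 - 3*t - 4) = (t - 4)^2*(t + 2)^2*(t + 1)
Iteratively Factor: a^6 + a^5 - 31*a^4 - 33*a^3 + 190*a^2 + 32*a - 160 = (a - 2)*(a^5 + 3*a^4 - 25*a^3 - 83*a^2 + 24*a + 80) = (a - 5)*(a - 2)*(a^4 + 8*a^3 + 15*a^2 - 8*a - 16) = (a - 5)*(a - 2)*(a + 4)*(a^3 + 4*a^2 - a - 4) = (a - 5)*(a - 2)*(a + 1)*(a + 4)*(a^2 + 3*a - 4) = (a - 5)*(a - 2)*(a - 1)*(a + 1)*(a + 4)*(a + 4)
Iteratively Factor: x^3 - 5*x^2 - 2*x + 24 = (x + 2)*(x^2 - 7*x + 12) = (x - 4)*(x + 2)*(x - 3)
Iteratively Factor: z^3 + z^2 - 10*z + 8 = (z - 2)*(z^2 + 3*z - 4) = (z - 2)*(z - 1)*(z + 4)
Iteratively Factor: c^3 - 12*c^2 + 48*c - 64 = (c - 4)*(c^2 - 8*c + 16) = (c - 4)^2*(c - 4)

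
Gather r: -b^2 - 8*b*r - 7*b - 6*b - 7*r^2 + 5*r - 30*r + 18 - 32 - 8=-b^2 - 13*b - 7*r^2 + r*(-8*b - 25) - 22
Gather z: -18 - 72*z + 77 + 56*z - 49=10 - 16*z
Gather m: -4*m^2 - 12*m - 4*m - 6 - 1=-4*m^2 - 16*m - 7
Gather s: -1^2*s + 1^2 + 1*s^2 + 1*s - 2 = s^2 - 1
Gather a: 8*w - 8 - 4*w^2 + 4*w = -4*w^2 + 12*w - 8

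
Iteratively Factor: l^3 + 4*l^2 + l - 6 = (l - 1)*(l^2 + 5*l + 6) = (l - 1)*(l + 3)*(l + 2)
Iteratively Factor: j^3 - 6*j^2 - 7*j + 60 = (j - 4)*(j^2 - 2*j - 15) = (j - 5)*(j - 4)*(j + 3)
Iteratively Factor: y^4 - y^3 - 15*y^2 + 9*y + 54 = (y - 3)*(y^3 + 2*y^2 - 9*y - 18) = (y - 3)^2*(y^2 + 5*y + 6) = (y - 3)^2*(y + 3)*(y + 2)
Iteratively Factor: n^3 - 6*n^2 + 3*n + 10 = (n - 2)*(n^2 - 4*n - 5) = (n - 2)*(n + 1)*(n - 5)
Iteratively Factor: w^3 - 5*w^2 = (w)*(w^2 - 5*w) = w^2*(w - 5)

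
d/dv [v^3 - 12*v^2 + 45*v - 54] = 3*v^2 - 24*v + 45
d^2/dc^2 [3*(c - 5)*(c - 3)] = 6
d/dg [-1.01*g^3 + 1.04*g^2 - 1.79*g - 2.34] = -3.03*g^2 + 2.08*g - 1.79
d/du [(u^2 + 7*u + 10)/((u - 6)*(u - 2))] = (-15*u^2 + 4*u + 164)/(u^4 - 16*u^3 + 88*u^2 - 192*u + 144)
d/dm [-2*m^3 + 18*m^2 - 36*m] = -6*m^2 + 36*m - 36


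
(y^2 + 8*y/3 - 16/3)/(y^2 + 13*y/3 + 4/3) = (3*y - 4)/(3*y + 1)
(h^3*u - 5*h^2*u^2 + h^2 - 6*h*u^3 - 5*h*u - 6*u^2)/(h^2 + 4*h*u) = (h^3*u - 5*h^2*u^2 + h^2 - 6*h*u^3 - 5*h*u - 6*u^2)/(h*(h + 4*u))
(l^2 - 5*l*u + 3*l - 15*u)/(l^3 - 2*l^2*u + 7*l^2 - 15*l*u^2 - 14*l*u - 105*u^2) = (l + 3)/(l^2 + 3*l*u + 7*l + 21*u)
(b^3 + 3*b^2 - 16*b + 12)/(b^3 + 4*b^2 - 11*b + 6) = (b - 2)/(b - 1)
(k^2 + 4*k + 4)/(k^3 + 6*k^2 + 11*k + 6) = (k + 2)/(k^2 + 4*k + 3)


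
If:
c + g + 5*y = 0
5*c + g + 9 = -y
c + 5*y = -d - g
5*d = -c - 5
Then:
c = -5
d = 0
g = 75/4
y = -11/4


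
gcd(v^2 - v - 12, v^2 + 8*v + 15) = v + 3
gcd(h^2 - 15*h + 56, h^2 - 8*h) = h - 8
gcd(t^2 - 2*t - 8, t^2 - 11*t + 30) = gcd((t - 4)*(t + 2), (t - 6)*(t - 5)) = 1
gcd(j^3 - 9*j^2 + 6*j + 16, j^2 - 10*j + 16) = j^2 - 10*j + 16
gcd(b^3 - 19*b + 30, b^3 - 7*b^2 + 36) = b - 3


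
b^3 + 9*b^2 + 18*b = b*(b + 3)*(b + 6)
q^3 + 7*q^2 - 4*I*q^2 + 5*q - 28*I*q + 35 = (q + 7)*(q - 5*I)*(q + I)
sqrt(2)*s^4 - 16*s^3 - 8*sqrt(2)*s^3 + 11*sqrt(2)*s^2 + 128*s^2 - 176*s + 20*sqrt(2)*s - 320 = (s - 5)*(s - 4)*(s - 8*sqrt(2))*(sqrt(2)*s + sqrt(2))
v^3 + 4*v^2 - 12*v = v*(v - 2)*(v + 6)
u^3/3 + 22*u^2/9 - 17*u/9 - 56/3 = (u/3 + 1)*(u - 8/3)*(u + 7)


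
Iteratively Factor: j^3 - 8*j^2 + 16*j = (j)*(j^2 - 8*j + 16) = j*(j - 4)*(j - 4)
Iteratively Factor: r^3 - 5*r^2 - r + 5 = (r - 1)*(r^2 - 4*r - 5) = (r - 1)*(r + 1)*(r - 5)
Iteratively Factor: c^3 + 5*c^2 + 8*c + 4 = (c + 1)*(c^2 + 4*c + 4) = (c + 1)*(c + 2)*(c + 2)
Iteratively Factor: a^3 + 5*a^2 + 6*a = (a)*(a^2 + 5*a + 6) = a*(a + 2)*(a + 3)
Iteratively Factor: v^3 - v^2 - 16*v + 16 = (v - 1)*(v^2 - 16) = (v - 1)*(v + 4)*(v - 4)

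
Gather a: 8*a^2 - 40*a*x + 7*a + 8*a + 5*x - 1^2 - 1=8*a^2 + a*(15 - 40*x) + 5*x - 2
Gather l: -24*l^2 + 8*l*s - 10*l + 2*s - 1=-24*l^2 + l*(8*s - 10) + 2*s - 1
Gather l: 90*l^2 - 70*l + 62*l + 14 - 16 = 90*l^2 - 8*l - 2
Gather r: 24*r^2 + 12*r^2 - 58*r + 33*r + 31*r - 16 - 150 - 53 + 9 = 36*r^2 + 6*r - 210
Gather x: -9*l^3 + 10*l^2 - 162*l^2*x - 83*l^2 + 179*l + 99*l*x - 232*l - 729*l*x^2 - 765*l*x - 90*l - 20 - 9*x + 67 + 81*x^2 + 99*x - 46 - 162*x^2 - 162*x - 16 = -9*l^3 - 73*l^2 - 143*l + x^2*(-729*l - 81) + x*(-162*l^2 - 666*l - 72) - 15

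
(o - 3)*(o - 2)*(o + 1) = o^3 - 4*o^2 + o + 6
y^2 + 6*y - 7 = (y - 1)*(y + 7)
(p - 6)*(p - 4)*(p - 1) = p^3 - 11*p^2 + 34*p - 24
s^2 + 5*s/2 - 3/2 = (s - 1/2)*(s + 3)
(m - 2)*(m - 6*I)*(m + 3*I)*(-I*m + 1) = -I*m^4 - 2*m^3 + 2*I*m^3 + 4*m^2 - 21*I*m^2 + 18*m + 42*I*m - 36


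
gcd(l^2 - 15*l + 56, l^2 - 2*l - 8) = 1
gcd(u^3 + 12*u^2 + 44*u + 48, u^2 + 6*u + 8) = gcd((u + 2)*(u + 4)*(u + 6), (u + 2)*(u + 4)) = u^2 + 6*u + 8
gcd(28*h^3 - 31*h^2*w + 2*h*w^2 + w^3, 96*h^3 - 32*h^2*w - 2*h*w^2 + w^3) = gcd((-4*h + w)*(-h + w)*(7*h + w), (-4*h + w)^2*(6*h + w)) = -4*h + w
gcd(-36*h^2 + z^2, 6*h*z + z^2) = 6*h + z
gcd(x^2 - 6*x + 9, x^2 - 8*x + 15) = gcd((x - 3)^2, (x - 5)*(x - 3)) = x - 3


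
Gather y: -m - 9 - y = -m - y - 9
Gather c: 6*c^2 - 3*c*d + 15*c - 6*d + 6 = 6*c^2 + c*(15 - 3*d) - 6*d + 6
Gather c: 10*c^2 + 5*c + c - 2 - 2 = 10*c^2 + 6*c - 4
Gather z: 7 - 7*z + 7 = 14 - 7*z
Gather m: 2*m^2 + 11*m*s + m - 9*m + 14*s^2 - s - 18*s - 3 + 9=2*m^2 + m*(11*s - 8) + 14*s^2 - 19*s + 6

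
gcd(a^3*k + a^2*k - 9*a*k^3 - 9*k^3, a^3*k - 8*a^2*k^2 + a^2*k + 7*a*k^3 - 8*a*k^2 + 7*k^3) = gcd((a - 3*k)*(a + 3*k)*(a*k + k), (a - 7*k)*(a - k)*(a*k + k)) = a*k + k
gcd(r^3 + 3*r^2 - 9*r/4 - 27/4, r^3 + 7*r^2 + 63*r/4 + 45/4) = r^2 + 9*r/2 + 9/2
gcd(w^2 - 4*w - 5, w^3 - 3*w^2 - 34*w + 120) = w - 5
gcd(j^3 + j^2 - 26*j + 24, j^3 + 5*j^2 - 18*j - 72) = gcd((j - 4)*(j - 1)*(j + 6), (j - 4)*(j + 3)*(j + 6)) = j^2 + 2*j - 24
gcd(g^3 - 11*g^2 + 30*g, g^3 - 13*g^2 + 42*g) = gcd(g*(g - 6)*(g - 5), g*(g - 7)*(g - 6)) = g^2 - 6*g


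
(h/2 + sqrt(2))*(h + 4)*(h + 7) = h^3/2 + sqrt(2)*h^2 + 11*h^2/2 + 14*h + 11*sqrt(2)*h + 28*sqrt(2)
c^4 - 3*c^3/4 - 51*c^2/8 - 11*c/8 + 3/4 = (c - 3)*(c - 1/4)*(c + 1/2)*(c + 2)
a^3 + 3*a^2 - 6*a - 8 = (a - 2)*(a + 1)*(a + 4)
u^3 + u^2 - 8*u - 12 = (u - 3)*(u + 2)^2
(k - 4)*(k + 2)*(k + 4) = k^3 + 2*k^2 - 16*k - 32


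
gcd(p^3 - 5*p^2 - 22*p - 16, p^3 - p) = p + 1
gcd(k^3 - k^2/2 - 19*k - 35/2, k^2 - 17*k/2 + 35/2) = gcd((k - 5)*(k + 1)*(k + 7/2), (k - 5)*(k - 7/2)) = k - 5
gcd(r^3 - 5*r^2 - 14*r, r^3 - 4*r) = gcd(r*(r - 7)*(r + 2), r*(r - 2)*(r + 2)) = r^2 + 2*r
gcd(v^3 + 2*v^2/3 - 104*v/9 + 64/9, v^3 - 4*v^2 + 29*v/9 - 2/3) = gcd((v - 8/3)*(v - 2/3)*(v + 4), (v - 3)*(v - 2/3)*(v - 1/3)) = v - 2/3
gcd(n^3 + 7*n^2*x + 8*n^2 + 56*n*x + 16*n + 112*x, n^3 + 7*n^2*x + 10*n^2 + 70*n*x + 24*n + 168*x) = n^2 + 7*n*x + 4*n + 28*x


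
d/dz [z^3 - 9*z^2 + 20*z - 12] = 3*z^2 - 18*z + 20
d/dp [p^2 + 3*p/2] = 2*p + 3/2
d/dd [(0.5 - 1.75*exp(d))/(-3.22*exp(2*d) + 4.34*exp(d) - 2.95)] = (-5.635*exp(2*d) + 3.22*exp(d) + 2.9925)*exp(d)/(10.3684*exp(4*d) - 27.9496*exp(3*d) + 37.8336*exp(2*d) - 25.606*exp(d) + 8.7025)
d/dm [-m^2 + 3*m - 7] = 3 - 2*m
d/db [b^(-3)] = -3/b^4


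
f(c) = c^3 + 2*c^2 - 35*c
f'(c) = 3*c^2 + 4*c - 35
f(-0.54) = 19.33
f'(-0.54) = -36.29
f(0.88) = -28.57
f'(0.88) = -29.16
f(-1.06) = 38.16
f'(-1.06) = -35.87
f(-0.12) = 4.23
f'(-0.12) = -35.44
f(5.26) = 16.77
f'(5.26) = 69.04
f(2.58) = -59.81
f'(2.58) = -4.71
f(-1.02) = 36.72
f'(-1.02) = -35.96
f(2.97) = -60.11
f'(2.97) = 3.34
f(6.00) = 78.00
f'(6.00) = 97.00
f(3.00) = -60.00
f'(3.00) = 4.00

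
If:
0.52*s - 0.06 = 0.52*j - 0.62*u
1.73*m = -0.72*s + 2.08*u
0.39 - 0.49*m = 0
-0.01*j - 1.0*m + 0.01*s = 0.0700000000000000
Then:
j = -298.03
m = 0.80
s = -211.44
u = -72.53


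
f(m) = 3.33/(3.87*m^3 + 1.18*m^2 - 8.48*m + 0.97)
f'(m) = 3.33*(-11.61*m^2 - 2.36*m + 8.48)/(3.87*m^3 + 1.18*m^2 - 8.48*m + 0.97)^2 = (-38.6613*m^2 - 7.8588*m + 28.2384)/(3.87*m^3 + 1.18*m^2 - 8.48*m + 0.97)^2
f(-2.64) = -0.08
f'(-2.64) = -0.14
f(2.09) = 0.14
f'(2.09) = -0.28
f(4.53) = 0.01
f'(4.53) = -0.01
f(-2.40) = -0.13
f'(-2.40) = -0.27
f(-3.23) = -0.04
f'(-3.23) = -0.04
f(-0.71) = 0.54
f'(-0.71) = 0.37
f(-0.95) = 0.49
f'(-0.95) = 0.02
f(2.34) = 0.09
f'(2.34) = -0.15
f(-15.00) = -0.00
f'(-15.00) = -0.00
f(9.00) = 0.00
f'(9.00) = -0.00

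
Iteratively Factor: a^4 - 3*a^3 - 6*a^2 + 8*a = (a + 2)*(a^3 - 5*a^2 + 4*a) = a*(a + 2)*(a^2 - 5*a + 4) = a*(a - 4)*(a + 2)*(a - 1)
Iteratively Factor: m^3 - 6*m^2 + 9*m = (m - 3)*(m^2 - 3*m) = m*(m - 3)*(m - 3)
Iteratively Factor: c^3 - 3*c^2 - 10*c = (c)*(c^2 - 3*c - 10) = c*(c - 5)*(c + 2)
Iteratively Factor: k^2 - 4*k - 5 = (k + 1)*(k - 5)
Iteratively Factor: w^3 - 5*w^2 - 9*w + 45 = (w + 3)*(w^2 - 8*w + 15) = (w - 5)*(w + 3)*(w - 3)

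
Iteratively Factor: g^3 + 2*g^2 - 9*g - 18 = (g + 3)*(g^2 - g - 6) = (g + 2)*(g + 3)*(g - 3)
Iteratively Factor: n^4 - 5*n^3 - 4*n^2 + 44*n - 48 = (n - 2)*(n^3 - 3*n^2 - 10*n + 24) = (n - 2)^2*(n^2 - n - 12) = (n - 4)*(n - 2)^2*(n + 3)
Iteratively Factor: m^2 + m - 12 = (m - 3)*(m + 4)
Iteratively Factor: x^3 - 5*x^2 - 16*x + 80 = (x + 4)*(x^2 - 9*x + 20) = (x - 4)*(x + 4)*(x - 5)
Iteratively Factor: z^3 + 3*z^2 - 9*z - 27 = (z - 3)*(z^2 + 6*z + 9) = (z - 3)*(z + 3)*(z + 3)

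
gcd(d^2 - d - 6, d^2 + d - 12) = d - 3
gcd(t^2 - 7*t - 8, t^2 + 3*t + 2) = t + 1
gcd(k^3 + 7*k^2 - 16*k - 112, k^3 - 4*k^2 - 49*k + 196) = k^2 + 3*k - 28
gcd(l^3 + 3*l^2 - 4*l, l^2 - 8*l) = l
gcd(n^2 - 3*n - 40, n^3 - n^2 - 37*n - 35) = n + 5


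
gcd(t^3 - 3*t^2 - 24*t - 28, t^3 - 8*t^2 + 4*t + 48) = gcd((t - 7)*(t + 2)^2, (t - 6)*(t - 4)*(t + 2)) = t + 2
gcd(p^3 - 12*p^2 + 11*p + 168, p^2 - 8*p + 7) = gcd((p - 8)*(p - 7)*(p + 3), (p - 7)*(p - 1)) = p - 7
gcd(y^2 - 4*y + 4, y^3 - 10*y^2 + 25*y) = 1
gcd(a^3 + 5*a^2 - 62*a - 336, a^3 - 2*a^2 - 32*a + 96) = a + 6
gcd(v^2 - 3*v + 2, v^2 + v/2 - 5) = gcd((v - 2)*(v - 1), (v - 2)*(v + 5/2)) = v - 2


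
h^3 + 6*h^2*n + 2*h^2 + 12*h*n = h*(h + 2)*(h + 6*n)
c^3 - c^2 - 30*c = c*(c - 6)*(c + 5)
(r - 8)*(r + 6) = r^2 - 2*r - 48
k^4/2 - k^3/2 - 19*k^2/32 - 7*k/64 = k*(k/2 + 1/4)*(k - 7/4)*(k + 1/4)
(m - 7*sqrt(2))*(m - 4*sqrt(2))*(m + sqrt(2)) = m^3 - 10*sqrt(2)*m^2 + 34*m + 56*sqrt(2)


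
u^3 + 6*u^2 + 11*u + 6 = (u + 1)*(u + 2)*(u + 3)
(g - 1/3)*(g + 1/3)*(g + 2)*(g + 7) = g^4 + 9*g^3 + 125*g^2/9 - g - 14/9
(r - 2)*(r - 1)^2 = r^3 - 4*r^2 + 5*r - 2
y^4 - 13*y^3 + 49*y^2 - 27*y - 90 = (y - 6)*(y - 5)*(y - 3)*(y + 1)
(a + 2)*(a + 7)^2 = a^3 + 16*a^2 + 77*a + 98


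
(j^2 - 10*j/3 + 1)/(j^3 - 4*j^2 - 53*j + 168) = (j - 1/3)/(j^2 - j - 56)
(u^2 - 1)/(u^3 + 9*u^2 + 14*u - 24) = (u + 1)/(u^2 + 10*u + 24)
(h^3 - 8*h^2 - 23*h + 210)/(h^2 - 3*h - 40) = (h^2 - 13*h + 42)/(h - 8)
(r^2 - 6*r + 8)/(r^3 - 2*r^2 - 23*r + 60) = (r - 2)/(r^2 + 2*r - 15)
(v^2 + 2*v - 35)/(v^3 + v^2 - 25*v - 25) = (v + 7)/(v^2 + 6*v + 5)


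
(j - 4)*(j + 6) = j^2 + 2*j - 24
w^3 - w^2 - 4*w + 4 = (w - 2)*(w - 1)*(w + 2)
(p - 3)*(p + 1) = p^2 - 2*p - 3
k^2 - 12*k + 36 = (k - 6)^2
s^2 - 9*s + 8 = (s - 8)*(s - 1)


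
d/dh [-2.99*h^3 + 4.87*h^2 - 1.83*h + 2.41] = -8.97*h^2 + 9.74*h - 1.83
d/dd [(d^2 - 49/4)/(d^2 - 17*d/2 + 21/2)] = (-68*d^2 + 364*d - 833)/(2*(4*d^4 - 68*d^3 + 373*d^2 - 714*d + 441))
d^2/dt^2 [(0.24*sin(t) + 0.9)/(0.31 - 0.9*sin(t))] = (8.32667268468867e-17*sin(t)^3 + 0.79596*sin(t)^2 + 0.274164*sin(t) - 1.59192)/(0.729*sin(t)^3 - 0.7533*sin(t)^2 + 0.25947*sin(t) - 0.029791)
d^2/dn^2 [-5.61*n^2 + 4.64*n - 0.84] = -11.2200000000000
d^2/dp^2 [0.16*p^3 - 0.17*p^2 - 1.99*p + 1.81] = 0.96*p - 0.34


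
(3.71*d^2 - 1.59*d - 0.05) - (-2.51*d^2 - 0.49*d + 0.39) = 6.22*d^2 - 1.1*d - 0.44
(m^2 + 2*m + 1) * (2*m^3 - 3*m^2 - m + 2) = 2*m^5 + m^4 - 5*m^3 - 3*m^2 + 3*m + 2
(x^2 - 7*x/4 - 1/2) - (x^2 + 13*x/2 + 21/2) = -33*x/4 - 11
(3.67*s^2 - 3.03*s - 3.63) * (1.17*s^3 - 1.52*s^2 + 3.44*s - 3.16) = 4.2939*s^5 - 9.1235*s^4 + 12.9833*s^3 - 16.5028*s^2 - 2.9124*s + 11.4708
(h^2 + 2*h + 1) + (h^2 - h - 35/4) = 2*h^2 + h - 31/4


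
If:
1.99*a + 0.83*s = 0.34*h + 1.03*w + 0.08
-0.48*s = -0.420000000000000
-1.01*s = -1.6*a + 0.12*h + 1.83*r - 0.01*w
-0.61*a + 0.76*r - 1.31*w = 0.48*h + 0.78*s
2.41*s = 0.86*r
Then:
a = 0.65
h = -35.04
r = 2.45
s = 0.88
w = 13.44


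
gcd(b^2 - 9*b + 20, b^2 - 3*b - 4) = b - 4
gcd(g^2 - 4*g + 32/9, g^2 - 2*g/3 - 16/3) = g - 8/3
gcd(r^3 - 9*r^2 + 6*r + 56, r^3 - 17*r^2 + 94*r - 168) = r^2 - 11*r + 28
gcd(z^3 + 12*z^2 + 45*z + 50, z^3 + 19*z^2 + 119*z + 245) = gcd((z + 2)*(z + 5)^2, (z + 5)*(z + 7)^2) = z + 5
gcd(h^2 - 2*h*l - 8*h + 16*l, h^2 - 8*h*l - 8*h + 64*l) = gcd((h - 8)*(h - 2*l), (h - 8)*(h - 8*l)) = h - 8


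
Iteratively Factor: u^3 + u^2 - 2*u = (u - 1)*(u^2 + 2*u) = u*(u - 1)*(u + 2)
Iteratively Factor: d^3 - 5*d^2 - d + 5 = (d - 5)*(d^2 - 1) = (d - 5)*(d - 1)*(d + 1)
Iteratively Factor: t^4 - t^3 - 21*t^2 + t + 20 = (t - 5)*(t^3 + 4*t^2 - t - 4) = (t - 5)*(t - 1)*(t^2 + 5*t + 4) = (t - 5)*(t - 1)*(t + 4)*(t + 1)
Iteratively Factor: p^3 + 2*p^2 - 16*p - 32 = (p + 2)*(p^2 - 16) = (p - 4)*(p + 2)*(p + 4)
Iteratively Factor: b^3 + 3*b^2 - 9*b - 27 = (b - 3)*(b^2 + 6*b + 9) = (b - 3)*(b + 3)*(b + 3)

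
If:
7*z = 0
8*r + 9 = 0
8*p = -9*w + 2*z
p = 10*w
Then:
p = 0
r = -9/8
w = 0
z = 0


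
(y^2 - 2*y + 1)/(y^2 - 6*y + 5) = (y - 1)/(y - 5)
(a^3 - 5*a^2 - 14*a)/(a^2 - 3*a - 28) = a*(a + 2)/(a + 4)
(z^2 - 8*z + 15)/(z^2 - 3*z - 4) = (-z^2 + 8*z - 15)/(-z^2 + 3*z + 4)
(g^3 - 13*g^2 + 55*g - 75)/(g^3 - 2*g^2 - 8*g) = (-g^3 + 13*g^2 - 55*g + 75)/(g*(-g^2 + 2*g + 8))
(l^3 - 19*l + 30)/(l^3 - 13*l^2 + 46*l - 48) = (l + 5)/(l - 8)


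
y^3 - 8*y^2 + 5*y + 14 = (y - 7)*(y - 2)*(y + 1)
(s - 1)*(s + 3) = s^2 + 2*s - 3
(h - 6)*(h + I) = h^2 - 6*h + I*h - 6*I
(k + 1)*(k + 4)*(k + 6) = k^3 + 11*k^2 + 34*k + 24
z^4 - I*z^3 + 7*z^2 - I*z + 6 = (z - 3*I)*(z - I)*(z + I)*(z + 2*I)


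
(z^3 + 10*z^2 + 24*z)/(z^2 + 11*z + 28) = z*(z + 6)/(z + 7)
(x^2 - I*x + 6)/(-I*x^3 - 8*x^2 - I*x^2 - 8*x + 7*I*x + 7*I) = (I*x^2 + x + 6*I)/(x^3 + x^2*(1 - 8*I) - x*(7 + 8*I) - 7)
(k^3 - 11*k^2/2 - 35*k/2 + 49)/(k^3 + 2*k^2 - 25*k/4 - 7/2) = 2*(k - 7)/(2*k + 1)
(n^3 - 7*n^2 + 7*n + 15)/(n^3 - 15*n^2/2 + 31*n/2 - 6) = 2*(n^2 - 4*n - 5)/(2*n^2 - 9*n + 4)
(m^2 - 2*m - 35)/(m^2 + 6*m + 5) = (m - 7)/(m + 1)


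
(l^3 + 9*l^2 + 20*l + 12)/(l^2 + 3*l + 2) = l + 6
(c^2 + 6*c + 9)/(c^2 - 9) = (c + 3)/(c - 3)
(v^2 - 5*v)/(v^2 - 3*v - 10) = v/(v + 2)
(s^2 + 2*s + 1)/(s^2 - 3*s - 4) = (s + 1)/(s - 4)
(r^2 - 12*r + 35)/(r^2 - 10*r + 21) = (r - 5)/(r - 3)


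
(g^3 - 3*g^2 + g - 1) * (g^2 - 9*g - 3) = g^5 - 12*g^4 + 25*g^3 - g^2 + 6*g + 3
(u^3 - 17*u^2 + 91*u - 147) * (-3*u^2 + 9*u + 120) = -3*u^5 + 60*u^4 - 306*u^3 - 780*u^2 + 9597*u - 17640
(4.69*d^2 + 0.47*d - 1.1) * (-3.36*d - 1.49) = -15.7584*d^3 - 8.5673*d^2 + 2.9957*d + 1.639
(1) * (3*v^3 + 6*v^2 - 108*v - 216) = 3*v^3 + 6*v^2 - 108*v - 216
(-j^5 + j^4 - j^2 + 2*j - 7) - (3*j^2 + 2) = -j^5 + j^4 - 4*j^2 + 2*j - 9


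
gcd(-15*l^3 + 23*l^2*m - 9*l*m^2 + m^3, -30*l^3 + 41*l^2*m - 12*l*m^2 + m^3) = 5*l^2 - 6*l*m + m^2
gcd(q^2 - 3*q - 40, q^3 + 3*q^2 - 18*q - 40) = q + 5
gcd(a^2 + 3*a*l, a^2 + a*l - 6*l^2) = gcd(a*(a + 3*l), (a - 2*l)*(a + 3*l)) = a + 3*l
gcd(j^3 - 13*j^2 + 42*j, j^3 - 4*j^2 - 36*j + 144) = j - 6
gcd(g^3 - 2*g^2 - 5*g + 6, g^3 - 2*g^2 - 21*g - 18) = 1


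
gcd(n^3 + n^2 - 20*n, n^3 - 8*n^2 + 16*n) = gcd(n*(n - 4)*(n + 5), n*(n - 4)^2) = n^2 - 4*n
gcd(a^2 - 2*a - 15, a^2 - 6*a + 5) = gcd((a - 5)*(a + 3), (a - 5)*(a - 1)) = a - 5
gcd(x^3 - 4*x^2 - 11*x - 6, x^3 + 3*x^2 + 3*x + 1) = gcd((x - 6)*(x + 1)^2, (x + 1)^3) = x^2 + 2*x + 1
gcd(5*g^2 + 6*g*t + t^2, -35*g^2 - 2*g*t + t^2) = 5*g + t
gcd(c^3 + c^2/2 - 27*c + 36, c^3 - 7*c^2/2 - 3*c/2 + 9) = 1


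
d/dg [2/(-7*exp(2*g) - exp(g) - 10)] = (28*exp(g) + 2)*exp(g)/(7*exp(2*g) + exp(g) + 10)^2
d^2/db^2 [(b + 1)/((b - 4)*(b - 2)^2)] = 2*(3*b^3 - 6*b^2 - 56*b + 148)/(b^7 - 20*b^6 + 168*b^5 - 768*b^4 + 2064*b^3 - 3264*b^2 + 2816*b - 1024)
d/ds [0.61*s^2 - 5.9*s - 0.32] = 1.22*s - 5.9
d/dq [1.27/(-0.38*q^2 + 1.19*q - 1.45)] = (0.9652*q - 1.5113)/(0.38*q^2 - 1.19*q + 1.45)^2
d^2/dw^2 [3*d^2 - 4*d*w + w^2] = 2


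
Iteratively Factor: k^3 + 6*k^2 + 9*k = (k)*(k^2 + 6*k + 9) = k*(k + 3)*(k + 3)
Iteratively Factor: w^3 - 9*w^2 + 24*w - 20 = (w - 2)*(w^2 - 7*w + 10) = (w - 5)*(w - 2)*(w - 2)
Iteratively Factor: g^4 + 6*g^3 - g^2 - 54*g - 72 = (g + 2)*(g^3 + 4*g^2 - 9*g - 36) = (g + 2)*(g + 4)*(g^2 - 9) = (g + 2)*(g + 3)*(g + 4)*(g - 3)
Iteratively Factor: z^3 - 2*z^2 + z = (z)*(z^2 - 2*z + 1) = z*(z - 1)*(z - 1)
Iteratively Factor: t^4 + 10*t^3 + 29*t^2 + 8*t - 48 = (t + 4)*(t^3 + 6*t^2 + 5*t - 12) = (t + 4)^2*(t^2 + 2*t - 3) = (t + 3)*(t + 4)^2*(t - 1)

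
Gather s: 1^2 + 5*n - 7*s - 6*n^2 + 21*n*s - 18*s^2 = -6*n^2 + 5*n - 18*s^2 + s*(21*n - 7) + 1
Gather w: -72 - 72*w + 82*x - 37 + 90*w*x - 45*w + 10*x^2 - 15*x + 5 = w*(90*x - 117) + 10*x^2 + 67*x - 104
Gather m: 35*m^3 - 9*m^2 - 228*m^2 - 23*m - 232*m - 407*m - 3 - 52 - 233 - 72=35*m^3 - 237*m^2 - 662*m - 360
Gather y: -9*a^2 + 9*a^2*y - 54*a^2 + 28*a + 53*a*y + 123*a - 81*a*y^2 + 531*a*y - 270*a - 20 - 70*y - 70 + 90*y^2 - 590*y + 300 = -63*a^2 - 119*a + y^2*(90 - 81*a) + y*(9*a^2 + 584*a - 660) + 210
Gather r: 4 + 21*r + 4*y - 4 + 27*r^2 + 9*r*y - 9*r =27*r^2 + r*(9*y + 12) + 4*y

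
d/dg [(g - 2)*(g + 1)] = 2*g - 1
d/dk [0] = 0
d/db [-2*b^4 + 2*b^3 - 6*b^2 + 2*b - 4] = -8*b^3 + 6*b^2 - 12*b + 2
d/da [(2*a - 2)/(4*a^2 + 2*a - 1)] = 2*(-4*a^2 + 8*a + 1)/(16*a^4 + 16*a^3 - 4*a^2 - 4*a + 1)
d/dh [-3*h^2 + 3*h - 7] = 3 - 6*h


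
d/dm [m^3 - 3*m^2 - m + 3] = 3*m^2 - 6*m - 1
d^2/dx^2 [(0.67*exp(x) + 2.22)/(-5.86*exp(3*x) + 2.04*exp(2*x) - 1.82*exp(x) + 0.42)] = (-92.030128*exp(6*x) - 662.076864*exp(5*x) + 317.720912*exp(4*x) - 108.233124*exp(3*x) - 21.003192*exp(2*x) - 0.257292*exp(x) - 1.815156)*exp(x)/(201.230056*exp(9*x) - 210.158352*exp(8*x) + 260.655144*exp(7*x) - 182.299608*exp(6*x) + 111.079416*exp(5*x) - 52.391808*exp(4*x) + 18.485936*exp(3*x) - 5.253192*exp(2*x) + 0.963144*exp(x) - 0.074088)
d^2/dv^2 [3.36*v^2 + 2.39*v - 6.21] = 6.72000000000000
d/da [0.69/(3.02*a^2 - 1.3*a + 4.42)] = (0.897 - 4.1676*a)/(3.02*a^2 - 1.3*a + 4.42)^2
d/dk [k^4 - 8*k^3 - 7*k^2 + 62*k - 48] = 4*k^3 - 24*k^2 - 14*k + 62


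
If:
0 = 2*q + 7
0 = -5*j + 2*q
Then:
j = -7/5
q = -7/2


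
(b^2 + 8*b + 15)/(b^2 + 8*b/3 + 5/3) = 3*(b^2 + 8*b + 15)/(3*b^2 + 8*b + 5)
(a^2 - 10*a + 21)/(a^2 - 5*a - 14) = (a - 3)/(a + 2)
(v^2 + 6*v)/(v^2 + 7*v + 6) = v/(v + 1)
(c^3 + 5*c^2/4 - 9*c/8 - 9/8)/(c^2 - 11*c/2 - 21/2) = (4*c^2 - c - 3)/(4*(c - 7))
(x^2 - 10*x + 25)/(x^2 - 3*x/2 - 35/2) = 2*(x - 5)/(2*x + 7)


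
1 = 1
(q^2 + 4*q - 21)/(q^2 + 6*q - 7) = (q - 3)/(q - 1)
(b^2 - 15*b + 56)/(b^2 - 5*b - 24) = (b - 7)/(b + 3)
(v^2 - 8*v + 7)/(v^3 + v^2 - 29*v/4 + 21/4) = 4*(v - 7)/(4*v^2 + 8*v - 21)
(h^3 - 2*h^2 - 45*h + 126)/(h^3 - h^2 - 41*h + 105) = (h - 6)/(h - 5)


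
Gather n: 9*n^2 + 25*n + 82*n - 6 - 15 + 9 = 9*n^2 + 107*n - 12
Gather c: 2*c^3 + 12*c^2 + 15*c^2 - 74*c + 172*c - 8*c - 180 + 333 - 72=2*c^3 + 27*c^2 + 90*c + 81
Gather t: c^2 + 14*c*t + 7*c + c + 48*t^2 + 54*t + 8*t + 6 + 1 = c^2 + 8*c + 48*t^2 + t*(14*c + 62) + 7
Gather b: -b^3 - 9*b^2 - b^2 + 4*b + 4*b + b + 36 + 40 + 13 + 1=-b^3 - 10*b^2 + 9*b + 90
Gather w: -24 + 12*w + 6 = 12*w - 18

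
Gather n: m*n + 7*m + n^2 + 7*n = 7*m + n^2 + n*(m + 7)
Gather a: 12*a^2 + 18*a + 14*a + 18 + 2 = 12*a^2 + 32*a + 20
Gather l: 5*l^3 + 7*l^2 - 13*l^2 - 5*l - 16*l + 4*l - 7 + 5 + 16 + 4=5*l^3 - 6*l^2 - 17*l + 18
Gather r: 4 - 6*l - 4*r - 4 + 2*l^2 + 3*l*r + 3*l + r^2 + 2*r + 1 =2*l^2 - 3*l + r^2 + r*(3*l - 2) + 1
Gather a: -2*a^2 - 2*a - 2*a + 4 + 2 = -2*a^2 - 4*a + 6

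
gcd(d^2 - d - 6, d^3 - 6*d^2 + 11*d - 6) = d - 3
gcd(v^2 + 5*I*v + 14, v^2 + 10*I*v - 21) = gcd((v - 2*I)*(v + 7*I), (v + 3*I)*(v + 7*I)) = v + 7*I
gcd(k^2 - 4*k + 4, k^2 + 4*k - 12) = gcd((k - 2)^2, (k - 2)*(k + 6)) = k - 2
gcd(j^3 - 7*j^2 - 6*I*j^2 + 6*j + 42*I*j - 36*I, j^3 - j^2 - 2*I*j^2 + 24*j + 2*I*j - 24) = j^2 + j*(-1 - 6*I) + 6*I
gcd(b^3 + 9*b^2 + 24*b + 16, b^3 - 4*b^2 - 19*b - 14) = b + 1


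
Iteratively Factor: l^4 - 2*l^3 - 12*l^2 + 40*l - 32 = (l + 4)*(l^3 - 6*l^2 + 12*l - 8) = (l - 2)*(l + 4)*(l^2 - 4*l + 4) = (l - 2)^2*(l + 4)*(l - 2)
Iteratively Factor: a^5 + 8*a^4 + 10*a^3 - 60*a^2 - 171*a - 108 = (a - 3)*(a^4 + 11*a^3 + 43*a^2 + 69*a + 36) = (a - 3)*(a + 4)*(a^3 + 7*a^2 + 15*a + 9) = (a - 3)*(a + 3)*(a + 4)*(a^2 + 4*a + 3) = (a - 3)*(a + 1)*(a + 3)*(a + 4)*(a + 3)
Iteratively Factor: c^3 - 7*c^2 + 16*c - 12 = (c - 2)*(c^2 - 5*c + 6) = (c - 2)^2*(c - 3)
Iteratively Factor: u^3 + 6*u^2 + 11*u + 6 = (u + 1)*(u^2 + 5*u + 6) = (u + 1)*(u + 3)*(u + 2)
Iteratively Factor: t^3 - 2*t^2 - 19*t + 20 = (t + 4)*(t^2 - 6*t + 5) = (t - 1)*(t + 4)*(t - 5)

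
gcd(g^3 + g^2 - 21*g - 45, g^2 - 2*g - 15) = g^2 - 2*g - 15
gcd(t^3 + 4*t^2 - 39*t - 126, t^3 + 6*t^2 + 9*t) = t + 3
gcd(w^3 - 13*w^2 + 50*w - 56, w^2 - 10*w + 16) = w - 2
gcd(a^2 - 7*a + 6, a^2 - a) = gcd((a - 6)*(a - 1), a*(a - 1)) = a - 1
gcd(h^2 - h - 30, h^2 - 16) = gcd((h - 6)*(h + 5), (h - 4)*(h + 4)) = 1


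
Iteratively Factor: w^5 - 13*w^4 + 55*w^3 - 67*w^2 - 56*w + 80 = (w - 4)*(w^4 - 9*w^3 + 19*w^2 + 9*w - 20) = (w - 4)*(w + 1)*(w^3 - 10*w^2 + 29*w - 20) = (w - 4)*(w - 1)*(w + 1)*(w^2 - 9*w + 20) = (w - 5)*(w - 4)*(w - 1)*(w + 1)*(w - 4)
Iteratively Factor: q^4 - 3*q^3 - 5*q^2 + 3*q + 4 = (q + 1)*(q^3 - 4*q^2 - q + 4) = (q - 4)*(q + 1)*(q^2 - 1) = (q - 4)*(q + 1)^2*(q - 1)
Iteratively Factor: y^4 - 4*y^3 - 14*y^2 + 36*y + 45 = (y + 1)*(y^3 - 5*y^2 - 9*y + 45) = (y + 1)*(y + 3)*(y^2 - 8*y + 15) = (y - 3)*(y + 1)*(y + 3)*(y - 5)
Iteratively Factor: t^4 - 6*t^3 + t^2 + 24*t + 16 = (t - 4)*(t^3 - 2*t^2 - 7*t - 4) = (t - 4)*(t + 1)*(t^2 - 3*t - 4) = (t - 4)*(t + 1)^2*(t - 4)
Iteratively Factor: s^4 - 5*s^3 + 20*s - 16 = (s - 2)*(s^3 - 3*s^2 - 6*s + 8) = (s - 4)*(s - 2)*(s^2 + s - 2) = (s - 4)*(s - 2)*(s + 2)*(s - 1)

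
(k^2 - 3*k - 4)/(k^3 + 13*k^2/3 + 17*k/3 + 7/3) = 3*(k - 4)/(3*k^2 + 10*k + 7)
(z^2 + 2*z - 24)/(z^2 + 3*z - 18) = (z - 4)/(z - 3)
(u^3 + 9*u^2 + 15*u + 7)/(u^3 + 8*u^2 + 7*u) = (u + 1)/u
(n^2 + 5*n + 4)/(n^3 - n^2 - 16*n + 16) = (n + 1)/(n^2 - 5*n + 4)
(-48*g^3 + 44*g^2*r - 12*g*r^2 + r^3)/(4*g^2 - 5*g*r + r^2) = (12*g^2 - 8*g*r + r^2)/(-g + r)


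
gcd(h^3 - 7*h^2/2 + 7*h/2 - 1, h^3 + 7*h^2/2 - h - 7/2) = h - 1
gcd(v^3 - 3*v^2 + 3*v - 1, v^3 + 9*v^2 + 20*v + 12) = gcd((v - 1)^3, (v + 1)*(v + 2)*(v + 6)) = 1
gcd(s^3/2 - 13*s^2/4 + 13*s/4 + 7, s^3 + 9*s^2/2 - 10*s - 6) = 1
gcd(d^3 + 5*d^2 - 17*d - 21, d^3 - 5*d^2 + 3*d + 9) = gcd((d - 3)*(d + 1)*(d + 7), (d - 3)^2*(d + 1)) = d^2 - 2*d - 3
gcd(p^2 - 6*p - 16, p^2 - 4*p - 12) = p + 2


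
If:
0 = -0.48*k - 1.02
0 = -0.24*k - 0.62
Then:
No Solution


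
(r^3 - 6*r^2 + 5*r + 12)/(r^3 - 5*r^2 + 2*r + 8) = (r - 3)/(r - 2)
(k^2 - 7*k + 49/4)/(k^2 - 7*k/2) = (k - 7/2)/k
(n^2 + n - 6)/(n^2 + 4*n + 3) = (n - 2)/(n + 1)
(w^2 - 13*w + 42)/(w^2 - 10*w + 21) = (w - 6)/(w - 3)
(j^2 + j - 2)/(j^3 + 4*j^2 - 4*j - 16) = (j - 1)/(j^2 + 2*j - 8)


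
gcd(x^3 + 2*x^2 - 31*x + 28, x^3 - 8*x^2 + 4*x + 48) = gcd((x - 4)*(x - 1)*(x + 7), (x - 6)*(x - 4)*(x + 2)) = x - 4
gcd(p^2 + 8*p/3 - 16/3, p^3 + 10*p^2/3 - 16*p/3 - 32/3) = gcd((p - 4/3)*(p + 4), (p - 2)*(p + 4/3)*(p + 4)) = p + 4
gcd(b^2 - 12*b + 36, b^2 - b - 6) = 1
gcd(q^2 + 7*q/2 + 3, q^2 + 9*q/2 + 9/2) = q + 3/2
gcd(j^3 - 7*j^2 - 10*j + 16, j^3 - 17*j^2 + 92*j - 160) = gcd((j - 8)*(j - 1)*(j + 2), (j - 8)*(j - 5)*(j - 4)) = j - 8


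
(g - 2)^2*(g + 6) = g^3 + 2*g^2 - 20*g + 24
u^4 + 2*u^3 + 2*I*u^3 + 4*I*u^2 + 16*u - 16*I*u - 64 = (u - 2)*(u + 4)*(u - 2*I)*(u + 4*I)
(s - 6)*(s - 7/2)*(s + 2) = s^3 - 15*s^2/2 + 2*s + 42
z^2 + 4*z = z*(z + 4)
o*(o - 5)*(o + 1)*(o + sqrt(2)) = o^4 - 4*o^3 + sqrt(2)*o^3 - 4*sqrt(2)*o^2 - 5*o^2 - 5*sqrt(2)*o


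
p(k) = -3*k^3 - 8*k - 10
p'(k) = -9*k^2 - 8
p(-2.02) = 30.89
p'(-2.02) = -44.72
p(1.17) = -24.16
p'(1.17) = -20.32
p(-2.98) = 93.23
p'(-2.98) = -87.92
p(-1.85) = 23.79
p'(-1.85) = -38.80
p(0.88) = -19.08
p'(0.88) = -14.97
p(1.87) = -44.58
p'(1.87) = -39.47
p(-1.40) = 9.43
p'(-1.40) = -25.64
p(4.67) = -352.90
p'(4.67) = -204.28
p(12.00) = -5290.00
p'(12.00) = -1304.00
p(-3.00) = 95.00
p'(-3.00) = -89.00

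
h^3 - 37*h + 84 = (h - 4)*(h - 3)*(h + 7)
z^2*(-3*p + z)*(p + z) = -3*p^2*z^2 - 2*p*z^3 + z^4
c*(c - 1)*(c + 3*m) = c^3 + 3*c^2*m - c^2 - 3*c*m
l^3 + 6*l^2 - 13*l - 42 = (l - 3)*(l + 2)*(l + 7)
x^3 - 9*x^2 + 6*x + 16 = (x - 8)*(x - 2)*(x + 1)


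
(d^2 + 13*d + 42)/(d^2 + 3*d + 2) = (d^2 + 13*d + 42)/(d^2 + 3*d + 2)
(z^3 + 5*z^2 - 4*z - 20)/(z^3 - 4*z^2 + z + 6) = (z^2 + 7*z + 10)/(z^2 - 2*z - 3)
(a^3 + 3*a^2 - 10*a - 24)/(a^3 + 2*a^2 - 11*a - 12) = (a + 2)/(a + 1)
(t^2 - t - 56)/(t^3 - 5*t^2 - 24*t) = (t + 7)/(t*(t + 3))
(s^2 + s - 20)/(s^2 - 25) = (s - 4)/(s - 5)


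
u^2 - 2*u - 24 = (u - 6)*(u + 4)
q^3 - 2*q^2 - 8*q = q*(q - 4)*(q + 2)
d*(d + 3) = d^2 + 3*d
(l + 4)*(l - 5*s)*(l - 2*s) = l^3 - 7*l^2*s + 4*l^2 + 10*l*s^2 - 28*l*s + 40*s^2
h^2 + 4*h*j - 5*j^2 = (h - j)*(h + 5*j)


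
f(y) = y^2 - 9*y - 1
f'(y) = 2*y - 9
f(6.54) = -17.09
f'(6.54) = 4.08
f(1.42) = -11.76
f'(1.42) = -6.16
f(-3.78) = 47.31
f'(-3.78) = -16.56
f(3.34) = -19.90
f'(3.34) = -2.32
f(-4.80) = 65.24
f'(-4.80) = -18.60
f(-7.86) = 131.52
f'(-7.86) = -24.72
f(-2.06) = 21.78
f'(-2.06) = -13.12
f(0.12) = -2.07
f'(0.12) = -8.76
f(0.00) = -1.00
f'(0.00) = -9.00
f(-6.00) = 89.00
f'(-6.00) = -21.00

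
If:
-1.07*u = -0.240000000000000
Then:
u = 0.22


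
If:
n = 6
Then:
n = 6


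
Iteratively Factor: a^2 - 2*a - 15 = (a - 5)*(a + 3)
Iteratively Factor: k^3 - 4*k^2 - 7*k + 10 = (k - 1)*(k^2 - 3*k - 10) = (k - 1)*(k + 2)*(k - 5)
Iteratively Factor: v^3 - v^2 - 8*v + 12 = (v - 2)*(v^2 + v - 6) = (v - 2)*(v + 3)*(v - 2)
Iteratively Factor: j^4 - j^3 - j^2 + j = (j + 1)*(j^3 - 2*j^2 + j) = j*(j + 1)*(j^2 - 2*j + 1) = j*(j - 1)*(j + 1)*(j - 1)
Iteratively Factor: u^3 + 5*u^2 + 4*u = (u + 4)*(u^2 + u) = (u + 1)*(u + 4)*(u)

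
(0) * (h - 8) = 0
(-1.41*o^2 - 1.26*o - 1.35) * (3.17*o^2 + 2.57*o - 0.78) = -4.4697*o^4 - 7.6179*o^3 - 6.4179*o^2 - 2.4867*o + 1.053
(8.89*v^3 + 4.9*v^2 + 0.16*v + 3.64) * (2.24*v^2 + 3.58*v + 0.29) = 19.9136*v^5 + 42.8022*v^4 + 20.4785*v^3 + 10.1474*v^2 + 13.0776*v + 1.0556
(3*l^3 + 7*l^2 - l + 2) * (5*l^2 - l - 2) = 15*l^5 + 32*l^4 - 18*l^3 - 3*l^2 - 4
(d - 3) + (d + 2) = 2*d - 1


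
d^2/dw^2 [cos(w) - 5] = -cos(w)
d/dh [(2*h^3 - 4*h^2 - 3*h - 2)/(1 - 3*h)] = (-12*h^3 + 18*h^2 - 8*h - 9)/(9*h^2 - 6*h + 1)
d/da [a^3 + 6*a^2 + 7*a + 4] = 3*a^2 + 12*a + 7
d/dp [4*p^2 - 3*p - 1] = 8*p - 3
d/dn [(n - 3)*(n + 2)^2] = (n + 2)*(3*n - 4)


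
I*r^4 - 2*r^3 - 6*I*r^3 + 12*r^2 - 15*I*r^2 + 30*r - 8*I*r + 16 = (r - 8)*(r + 1)*(r + 2*I)*(I*r + I)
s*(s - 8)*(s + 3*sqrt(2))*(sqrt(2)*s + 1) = sqrt(2)*s^4 - 8*sqrt(2)*s^3 + 7*s^3 - 56*s^2 + 3*sqrt(2)*s^2 - 24*sqrt(2)*s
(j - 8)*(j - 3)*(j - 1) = j^3 - 12*j^2 + 35*j - 24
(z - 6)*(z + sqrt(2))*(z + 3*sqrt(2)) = z^3 - 6*z^2 + 4*sqrt(2)*z^2 - 24*sqrt(2)*z + 6*z - 36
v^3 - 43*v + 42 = (v - 6)*(v - 1)*(v + 7)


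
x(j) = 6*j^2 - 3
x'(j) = 12*j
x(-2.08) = 22.96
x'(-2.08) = -24.96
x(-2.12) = 23.97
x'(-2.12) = -25.44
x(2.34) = 29.85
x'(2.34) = 28.08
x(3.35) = 64.34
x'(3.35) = 40.20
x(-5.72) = 193.31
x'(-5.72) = -68.64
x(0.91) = 1.97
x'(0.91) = 10.92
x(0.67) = -0.31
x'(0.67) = 8.04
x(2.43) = 32.43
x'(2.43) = 29.16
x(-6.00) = 213.00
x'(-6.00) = -72.00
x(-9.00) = 483.00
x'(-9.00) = -108.00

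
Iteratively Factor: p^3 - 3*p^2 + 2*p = (p - 2)*(p^2 - p) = p*(p - 2)*(p - 1)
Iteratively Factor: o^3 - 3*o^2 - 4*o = (o)*(o^2 - 3*o - 4) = o*(o + 1)*(o - 4)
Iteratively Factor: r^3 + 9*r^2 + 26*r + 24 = (r + 4)*(r^2 + 5*r + 6) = (r + 2)*(r + 4)*(r + 3)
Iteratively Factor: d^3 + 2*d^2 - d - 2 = (d + 1)*(d^2 + d - 2) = (d - 1)*(d + 1)*(d + 2)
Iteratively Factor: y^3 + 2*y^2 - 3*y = (y + 3)*(y^2 - y) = y*(y + 3)*(y - 1)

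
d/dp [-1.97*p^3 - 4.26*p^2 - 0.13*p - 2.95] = -5.91*p^2 - 8.52*p - 0.13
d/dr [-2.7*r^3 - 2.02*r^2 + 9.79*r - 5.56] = -8.1*r^2 - 4.04*r + 9.79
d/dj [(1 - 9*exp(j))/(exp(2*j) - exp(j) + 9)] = ((2*exp(j) - 1)*(9*exp(j) - 1) - 9*exp(2*j) + 9*exp(j) - 81)*exp(j)/(exp(2*j) - exp(j) + 9)^2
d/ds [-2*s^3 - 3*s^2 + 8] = 6*s*(-s - 1)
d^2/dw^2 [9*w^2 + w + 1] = 18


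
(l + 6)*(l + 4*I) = l^2 + 6*l + 4*I*l + 24*I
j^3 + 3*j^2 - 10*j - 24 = (j - 3)*(j + 2)*(j + 4)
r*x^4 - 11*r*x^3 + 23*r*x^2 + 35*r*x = x*(x - 7)*(x - 5)*(r*x + r)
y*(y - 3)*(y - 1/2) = y^3 - 7*y^2/2 + 3*y/2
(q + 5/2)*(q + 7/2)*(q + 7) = q^3 + 13*q^2 + 203*q/4 + 245/4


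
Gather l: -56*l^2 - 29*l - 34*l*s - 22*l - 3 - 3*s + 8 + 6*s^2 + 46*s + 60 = -56*l^2 + l*(-34*s - 51) + 6*s^2 + 43*s + 65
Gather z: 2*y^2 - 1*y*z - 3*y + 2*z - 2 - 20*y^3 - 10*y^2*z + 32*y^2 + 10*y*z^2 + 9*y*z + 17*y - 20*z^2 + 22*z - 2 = -20*y^3 + 34*y^2 + 14*y + z^2*(10*y - 20) + z*(-10*y^2 + 8*y + 24) - 4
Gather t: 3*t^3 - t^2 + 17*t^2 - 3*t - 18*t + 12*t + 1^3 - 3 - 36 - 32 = 3*t^3 + 16*t^2 - 9*t - 70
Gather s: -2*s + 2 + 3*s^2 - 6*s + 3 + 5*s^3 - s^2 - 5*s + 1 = 5*s^3 + 2*s^2 - 13*s + 6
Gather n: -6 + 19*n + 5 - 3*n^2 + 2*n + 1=-3*n^2 + 21*n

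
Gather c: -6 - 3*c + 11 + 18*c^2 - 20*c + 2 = 18*c^2 - 23*c + 7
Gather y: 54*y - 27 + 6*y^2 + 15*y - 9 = 6*y^2 + 69*y - 36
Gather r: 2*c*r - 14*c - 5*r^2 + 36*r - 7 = -14*c - 5*r^2 + r*(2*c + 36) - 7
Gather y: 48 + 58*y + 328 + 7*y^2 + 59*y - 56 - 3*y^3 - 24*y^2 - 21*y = -3*y^3 - 17*y^2 + 96*y + 320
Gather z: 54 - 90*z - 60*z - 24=30 - 150*z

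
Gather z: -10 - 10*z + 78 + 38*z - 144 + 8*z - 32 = 36*z - 108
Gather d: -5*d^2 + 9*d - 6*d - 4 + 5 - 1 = -5*d^2 + 3*d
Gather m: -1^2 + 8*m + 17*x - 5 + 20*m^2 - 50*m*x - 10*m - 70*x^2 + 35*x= 20*m^2 + m*(-50*x - 2) - 70*x^2 + 52*x - 6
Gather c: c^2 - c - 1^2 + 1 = c^2 - c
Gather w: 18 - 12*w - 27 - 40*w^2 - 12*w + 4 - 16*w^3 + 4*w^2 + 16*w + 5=-16*w^3 - 36*w^2 - 8*w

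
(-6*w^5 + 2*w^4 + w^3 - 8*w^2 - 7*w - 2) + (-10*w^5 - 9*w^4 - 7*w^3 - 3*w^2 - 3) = -16*w^5 - 7*w^4 - 6*w^3 - 11*w^2 - 7*w - 5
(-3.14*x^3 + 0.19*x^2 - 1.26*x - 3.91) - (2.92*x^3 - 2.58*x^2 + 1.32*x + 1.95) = -6.06*x^3 + 2.77*x^2 - 2.58*x - 5.86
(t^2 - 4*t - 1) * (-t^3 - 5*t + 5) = -t^5 + 4*t^4 - 4*t^3 + 25*t^2 - 15*t - 5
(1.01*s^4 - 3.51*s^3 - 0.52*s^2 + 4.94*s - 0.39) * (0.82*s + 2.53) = 0.8282*s^5 - 0.3229*s^4 - 9.3067*s^3 + 2.7352*s^2 + 12.1784*s - 0.9867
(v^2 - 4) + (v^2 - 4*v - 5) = 2*v^2 - 4*v - 9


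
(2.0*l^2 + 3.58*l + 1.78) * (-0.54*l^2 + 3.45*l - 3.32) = -1.08*l^4 + 4.9668*l^3 + 4.7498*l^2 - 5.7446*l - 5.9096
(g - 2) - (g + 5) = -7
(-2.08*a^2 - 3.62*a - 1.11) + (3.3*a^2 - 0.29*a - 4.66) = 1.22*a^2 - 3.91*a - 5.77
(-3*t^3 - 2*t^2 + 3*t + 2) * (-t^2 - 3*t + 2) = 3*t^5 + 11*t^4 - 3*t^3 - 15*t^2 + 4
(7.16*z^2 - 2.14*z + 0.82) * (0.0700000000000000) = 0.5012*z^2 - 0.1498*z + 0.0574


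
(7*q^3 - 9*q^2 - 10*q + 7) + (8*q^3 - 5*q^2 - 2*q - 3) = 15*q^3 - 14*q^2 - 12*q + 4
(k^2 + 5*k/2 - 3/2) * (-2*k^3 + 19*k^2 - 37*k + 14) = -2*k^5 + 14*k^4 + 27*k^3/2 - 107*k^2 + 181*k/2 - 21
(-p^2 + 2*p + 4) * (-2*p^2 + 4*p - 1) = 2*p^4 - 8*p^3 + p^2 + 14*p - 4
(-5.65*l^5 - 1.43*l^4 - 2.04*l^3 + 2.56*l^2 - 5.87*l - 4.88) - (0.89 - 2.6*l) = -5.65*l^5 - 1.43*l^4 - 2.04*l^3 + 2.56*l^2 - 3.27*l - 5.77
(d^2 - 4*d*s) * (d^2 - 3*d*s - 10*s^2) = d^4 - 7*d^3*s + 2*d^2*s^2 + 40*d*s^3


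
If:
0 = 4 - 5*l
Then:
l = 4/5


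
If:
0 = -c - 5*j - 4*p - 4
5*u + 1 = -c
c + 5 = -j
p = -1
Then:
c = -25/4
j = 5/4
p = -1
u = 21/20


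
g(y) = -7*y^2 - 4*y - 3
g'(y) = -14*y - 4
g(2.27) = -48.15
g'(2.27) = -35.78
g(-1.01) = -6.10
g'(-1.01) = 10.14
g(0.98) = -13.64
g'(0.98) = -17.72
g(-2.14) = -26.50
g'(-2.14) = 25.96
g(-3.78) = -87.90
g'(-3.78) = 48.92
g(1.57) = -26.53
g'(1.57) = -25.98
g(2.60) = -60.72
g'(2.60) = -40.40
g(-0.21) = -2.47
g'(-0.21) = -1.06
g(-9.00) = -534.00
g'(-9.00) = 122.00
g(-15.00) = -1518.00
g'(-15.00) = 206.00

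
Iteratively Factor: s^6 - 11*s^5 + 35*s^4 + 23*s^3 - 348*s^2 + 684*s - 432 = (s - 4)*(s^5 - 7*s^4 + 7*s^3 + 51*s^2 - 144*s + 108) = (s - 4)*(s + 3)*(s^4 - 10*s^3 + 37*s^2 - 60*s + 36) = (s - 4)*(s - 3)*(s + 3)*(s^3 - 7*s^2 + 16*s - 12) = (s - 4)*(s - 3)^2*(s + 3)*(s^2 - 4*s + 4) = (s - 4)*(s - 3)^2*(s - 2)*(s + 3)*(s - 2)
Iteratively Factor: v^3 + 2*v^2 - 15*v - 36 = (v + 3)*(v^2 - v - 12) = (v - 4)*(v + 3)*(v + 3)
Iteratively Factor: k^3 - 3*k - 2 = (k - 2)*(k^2 + 2*k + 1) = (k - 2)*(k + 1)*(k + 1)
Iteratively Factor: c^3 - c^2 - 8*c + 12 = (c - 2)*(c^2 + c - 6) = (c - 2)*(c + 3)*(c - 2)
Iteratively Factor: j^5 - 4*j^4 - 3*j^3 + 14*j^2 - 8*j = (j - 4)*(j^4 - 3*j^2 + 2*j) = (j - 4)*(j + 2)*(j^3 - 2*j^2 + j) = j*(j - 4)*(j + 2)*(j^2 - 2*j + 1) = j*(j - 4)*(j - 1)*(j + 2)*(j - 1)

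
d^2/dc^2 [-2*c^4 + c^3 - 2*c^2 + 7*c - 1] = -24*c^2 + 6*c - 4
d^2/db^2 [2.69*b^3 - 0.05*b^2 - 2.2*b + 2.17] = 16.14*b - 0.1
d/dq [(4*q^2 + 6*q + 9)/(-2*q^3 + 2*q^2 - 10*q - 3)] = 2*(4*q^4 + 12*q^3 + q^2 - 30*q + 36)/(4*q^6 - 8*q^5 + 44*q^4 - 28*q^3 + 88*q^2 + 60*q + 9)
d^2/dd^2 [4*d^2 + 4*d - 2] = 8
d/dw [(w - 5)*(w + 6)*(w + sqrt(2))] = 3*w^2 + 2*w + 2*sqrt(2)*w - 30 + sqrt(2)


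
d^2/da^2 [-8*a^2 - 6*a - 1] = -16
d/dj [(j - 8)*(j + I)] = 2*j - 8 + I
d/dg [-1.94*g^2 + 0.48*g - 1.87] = 0.48 - 3.88*g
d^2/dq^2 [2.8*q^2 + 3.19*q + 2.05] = 5.60000000000000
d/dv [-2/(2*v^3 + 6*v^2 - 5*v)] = 2*(6*v^2 + 12*v - 5)/(v^2*(2*v^2 + 6*v - 5)^2)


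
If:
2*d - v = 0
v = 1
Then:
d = 1/2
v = 1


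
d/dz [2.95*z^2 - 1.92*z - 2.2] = 5.9*z - 1.92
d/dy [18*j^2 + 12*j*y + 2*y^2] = 12*j + 4*y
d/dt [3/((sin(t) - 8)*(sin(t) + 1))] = 3*(7 - 2*sin(t))*cos(t)/((sin(t) - 8)^2*(sin(t) + 1)^2)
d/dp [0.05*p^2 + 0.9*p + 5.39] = 0.1*p + 0.9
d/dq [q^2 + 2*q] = 2*q + 2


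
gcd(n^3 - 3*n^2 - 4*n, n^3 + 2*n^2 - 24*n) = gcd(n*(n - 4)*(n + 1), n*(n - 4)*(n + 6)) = n^2 - 4*n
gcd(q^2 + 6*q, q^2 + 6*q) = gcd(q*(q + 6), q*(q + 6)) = q^2 + 6*q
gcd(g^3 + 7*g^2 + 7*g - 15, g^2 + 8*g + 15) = g^2 + 8*g + 15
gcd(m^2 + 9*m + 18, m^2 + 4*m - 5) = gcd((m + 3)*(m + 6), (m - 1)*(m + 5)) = 1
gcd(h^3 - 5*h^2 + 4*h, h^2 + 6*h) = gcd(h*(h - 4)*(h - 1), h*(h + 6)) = h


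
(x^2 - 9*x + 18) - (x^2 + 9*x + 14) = 4 - 18*x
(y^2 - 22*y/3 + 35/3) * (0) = 0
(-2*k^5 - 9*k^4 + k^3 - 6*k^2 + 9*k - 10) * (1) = -2*k^5 - 9*k^4 + k^3 - 6*k^2 + 9*k - 10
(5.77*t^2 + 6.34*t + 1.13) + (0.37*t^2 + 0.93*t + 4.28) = 6.14*t^2 + 7.27*t + 5.41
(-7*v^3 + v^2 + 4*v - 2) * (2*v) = -14*v^4 + 2*v^3 + 8*v^2 - 4*v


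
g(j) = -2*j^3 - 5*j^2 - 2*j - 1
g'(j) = -6*j^2 - 10*j - 2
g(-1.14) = -2.25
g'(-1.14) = 1.60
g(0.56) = -4.04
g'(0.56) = -9.48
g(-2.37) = 2.28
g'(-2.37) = -12.00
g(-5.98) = 259.85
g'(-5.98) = -156.76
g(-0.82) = -1.62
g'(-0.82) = 2.17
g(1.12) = -12.32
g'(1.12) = -20.73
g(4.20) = -245.78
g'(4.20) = -149.84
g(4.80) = -346.98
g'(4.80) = -188.24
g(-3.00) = 14.00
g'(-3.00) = -26.00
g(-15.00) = 5654.00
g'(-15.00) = -1202.00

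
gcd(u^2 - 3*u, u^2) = u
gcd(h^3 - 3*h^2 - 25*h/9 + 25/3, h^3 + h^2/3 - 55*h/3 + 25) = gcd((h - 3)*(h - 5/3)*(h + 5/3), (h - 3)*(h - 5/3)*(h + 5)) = h^2 - 14*h/3 + 5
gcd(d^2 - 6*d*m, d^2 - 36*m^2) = d - 6*m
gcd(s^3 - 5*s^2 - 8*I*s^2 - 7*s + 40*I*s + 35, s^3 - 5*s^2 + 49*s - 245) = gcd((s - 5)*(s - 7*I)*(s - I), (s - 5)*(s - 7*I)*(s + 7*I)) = s^2 + s*(-5 - 7*I) + 35*I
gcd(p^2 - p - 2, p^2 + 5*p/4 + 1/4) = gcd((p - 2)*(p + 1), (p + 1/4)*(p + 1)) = p + 1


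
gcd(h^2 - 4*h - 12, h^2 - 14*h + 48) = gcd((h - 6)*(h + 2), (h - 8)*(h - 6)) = h - 6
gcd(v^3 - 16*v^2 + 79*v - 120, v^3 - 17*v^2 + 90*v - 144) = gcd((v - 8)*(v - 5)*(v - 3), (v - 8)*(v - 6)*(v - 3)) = v^2 - 11*v + 24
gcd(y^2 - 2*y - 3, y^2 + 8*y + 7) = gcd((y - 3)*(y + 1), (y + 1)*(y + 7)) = y + 1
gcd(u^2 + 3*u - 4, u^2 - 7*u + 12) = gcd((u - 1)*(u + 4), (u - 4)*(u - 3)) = 1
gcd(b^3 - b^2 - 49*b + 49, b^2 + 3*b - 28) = b + 7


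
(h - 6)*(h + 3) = h^2 - 3*h - 18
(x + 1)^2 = x^2 + 2*x + 1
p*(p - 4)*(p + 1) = p^3 - 3*p^2 - 4*p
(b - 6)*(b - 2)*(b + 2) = b^3 - 6*b^2 - 4*b + 24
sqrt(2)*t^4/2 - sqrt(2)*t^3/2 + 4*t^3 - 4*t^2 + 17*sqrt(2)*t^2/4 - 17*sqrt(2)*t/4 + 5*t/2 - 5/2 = (t - 1)*(t + sqrt(2)/2)*(t + 5*sqrt(2)/2)*(sqrt(2)*t/2 + 1)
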